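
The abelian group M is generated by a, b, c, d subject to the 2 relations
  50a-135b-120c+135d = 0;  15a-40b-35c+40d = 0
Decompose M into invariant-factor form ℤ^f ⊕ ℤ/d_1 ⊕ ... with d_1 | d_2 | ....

Answer: M ≅ ℤ^2 ⊕ ℤ/5 ⊕ ℤ/5

Derivation:
rank_ℚ(R)=2; free=4−2=2
SNF(R) diag = [5, 5] → torsion [5, 5]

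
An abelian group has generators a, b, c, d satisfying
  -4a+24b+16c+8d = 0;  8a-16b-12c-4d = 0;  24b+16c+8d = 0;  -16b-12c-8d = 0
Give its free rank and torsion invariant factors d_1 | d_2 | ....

rank_ℚ(R)=4; free=4−4=0
SNF(R) diag = [4, 4, 4, 8] → torsion [4, 4, 4, 8]

Answer: M ≅ ℤ/4 ⊕ ℤ/4 ⊕ ℤ/4 ⊕ ℤ/8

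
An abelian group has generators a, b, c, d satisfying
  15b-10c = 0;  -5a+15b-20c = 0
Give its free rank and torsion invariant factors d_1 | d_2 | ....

Answer: M ≅ ℤ^2 ⊕ ℤ/5 ⊕ ℤ/5

Derivation:
rank_ℚ(R)=2; free=4−2=2
SNF(R) diag = [5, 5] → torsion [5, 5]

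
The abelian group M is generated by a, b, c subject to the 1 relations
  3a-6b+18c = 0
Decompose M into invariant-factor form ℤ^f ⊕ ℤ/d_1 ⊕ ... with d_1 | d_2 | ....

rank_ℚ(R)=1; free=3−1=2
SNF(R) diag = [3] → torsion [3]

Answer: M ≅ ℤ^2 ⊕ ℤ/3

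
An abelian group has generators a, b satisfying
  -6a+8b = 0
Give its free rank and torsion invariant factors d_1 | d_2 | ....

Answer: M ≅ ℤ^1 ⊕ ℤ/2

Derivation:
rank_ℚ(R)=1; free=2−1=1
SNF(R) diag = [2] → torsion [2]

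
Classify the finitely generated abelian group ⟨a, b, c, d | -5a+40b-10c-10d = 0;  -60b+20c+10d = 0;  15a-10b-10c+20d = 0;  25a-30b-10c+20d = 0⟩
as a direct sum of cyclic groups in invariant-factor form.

Answer: M ≅ ℤ/5 ⊕ ℤ/10 ⊕ ℤ/10 ⊕ ℤ/20

Derivation:
rank_ℚ(R)=4; free=4−4=0
SNF(R) diag = [5, 10, 10, 20] → torsion [5, 10, 10, 20]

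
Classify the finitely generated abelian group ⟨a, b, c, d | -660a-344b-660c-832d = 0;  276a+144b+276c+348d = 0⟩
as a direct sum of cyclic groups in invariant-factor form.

Answer: M ≅ ℤ^2 ⊕ ℤ/4 ⊕ ℤ/12

Derivation:
rank_ℚ(R)=2; free=4−2=2
SNF(R) diag = [4, 12] → torsion [4, 12]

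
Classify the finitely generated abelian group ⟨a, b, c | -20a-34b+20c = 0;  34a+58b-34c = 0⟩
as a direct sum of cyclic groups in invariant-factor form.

rank_ℚ(R)=2; free=3−2=1
SNF(R) diag = [2, 2] → torsion [2, 2]

Answer: M ≅ ℤ^1 ⊕ ℤ/2 ⊕ ℤ/2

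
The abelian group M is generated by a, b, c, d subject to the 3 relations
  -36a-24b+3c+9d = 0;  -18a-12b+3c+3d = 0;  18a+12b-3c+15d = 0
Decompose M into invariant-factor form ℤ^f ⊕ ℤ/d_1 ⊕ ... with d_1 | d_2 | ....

Answer: M ≅ ℤ^1 ⊕ ℤ/3 ⊕ ℤ/6 ⊕ ℤ/18

Derivation:
rank_ℚ(R)=3; free=4−3=1
SNF(R) diag = [3, 6, 18] → torsion [3, 6, 18]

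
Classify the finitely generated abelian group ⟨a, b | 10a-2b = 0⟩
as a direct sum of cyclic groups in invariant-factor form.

rank_ℚ(R)=1; free=2−1=1
SNF(R) diag = [2] → torsion [2]

Answer: M ≅ ℤ^1 ⊕ ℤ/2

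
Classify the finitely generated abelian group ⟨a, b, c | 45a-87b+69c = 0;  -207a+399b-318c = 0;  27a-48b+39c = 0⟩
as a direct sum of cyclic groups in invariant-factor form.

rank_ℚ(R)=3; free=3−3=0
SNF(R) diag = [3, 9, 9] → torsion [3, 9, 9]

Answer: M ≅ ℤ/3 ⊕ ℤ/9 ⊕ ℤ/9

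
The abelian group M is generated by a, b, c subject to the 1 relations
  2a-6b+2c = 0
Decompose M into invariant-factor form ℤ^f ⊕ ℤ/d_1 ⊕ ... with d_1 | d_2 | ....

rank_ℚ(R)=1; free=3−1=2
SNF(R) diag = [2] → torsion [2]

Answer: M ≅ ℤ^2 ⊕ ℤ/2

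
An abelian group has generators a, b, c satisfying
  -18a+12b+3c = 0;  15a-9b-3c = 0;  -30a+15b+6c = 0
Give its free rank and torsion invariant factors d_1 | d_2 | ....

Answer: M ≅ ℤ/3 ⊕ ℤ/3 ⊕ ℤ/3

Derivation:
rank_ℚ(R)=3; free=3−3=0
SNF(R) diag = [3, 3, 3] → torsion [3, 3, 3]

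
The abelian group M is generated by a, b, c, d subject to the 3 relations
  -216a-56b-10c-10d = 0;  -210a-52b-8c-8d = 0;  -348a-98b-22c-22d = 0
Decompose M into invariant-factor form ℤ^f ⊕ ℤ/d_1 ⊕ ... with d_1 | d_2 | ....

rank_ℚ(R)=3; free=4−3=1
SNF(R) diag = [2, 6, 18] → torsion [2, 6, 18]

Answer: M ≅ ℤ^1 ⊕ ℤ/2 ⊕ ℤ/6 ⊕ ℤ/18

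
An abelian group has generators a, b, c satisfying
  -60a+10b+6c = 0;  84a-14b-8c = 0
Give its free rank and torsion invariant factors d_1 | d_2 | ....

Answer: M ≅ ℤ^1 ⊕ ℤ/2 ⊕ ℤ/2

Derivation:
rank_ℚ(R)=2; free=3−2=1
SNF(R) diag = [2, 2] → torsion [2, 2]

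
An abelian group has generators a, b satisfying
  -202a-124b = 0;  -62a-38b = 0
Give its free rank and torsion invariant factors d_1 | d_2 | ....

Answer: M ≅ ℤ/2 ⊕ ℤ/6

Derivation:
rank_ℚ(R)=2; free=2−2=0
SNF(R) diag = [2, 6] → torsion [2, 6]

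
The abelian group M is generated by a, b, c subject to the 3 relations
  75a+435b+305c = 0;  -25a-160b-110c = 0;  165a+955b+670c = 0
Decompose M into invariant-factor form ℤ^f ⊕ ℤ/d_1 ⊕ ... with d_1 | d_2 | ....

Answer: M ≅ ℤ/5 ⊕ ℤ/5 ⊕ ℤ/5

Derivation:
rank_ℚ(R)=3; free=3−3=0
SNF(R) diag = [5, 5, 5] → torsion [5, 5, 5]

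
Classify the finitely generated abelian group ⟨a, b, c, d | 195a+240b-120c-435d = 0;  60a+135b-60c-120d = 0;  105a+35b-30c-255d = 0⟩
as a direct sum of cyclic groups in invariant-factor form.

Answer: M ≅ ℤ^1 ⊕ ℤ/5 ⊕ ℤ/15 ⊕ ℤ/30

Derivation:
rank_ℚ(R)=3; free=4−3=1
SNF(R) diag = [5, 15, 30] → torsion [5, 15, 30]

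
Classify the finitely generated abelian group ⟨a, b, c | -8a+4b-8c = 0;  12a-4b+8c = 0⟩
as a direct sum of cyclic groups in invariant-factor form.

rank_ℚ(R)=2; free=3−2=1
SNF(R) diag = [4, 4] → torsion [4, 4]

Answer: M ≅ ℤ^1 ⊕ ℤ/4 ⊕ ℤ/4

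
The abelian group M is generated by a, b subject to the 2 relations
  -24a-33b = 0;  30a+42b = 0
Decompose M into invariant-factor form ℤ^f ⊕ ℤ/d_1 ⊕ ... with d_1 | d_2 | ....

Answer: M ≅ ℤ/3 ⊕ ℤ/6

Derivation:
rank_ℚ(R)=2; free=2−2=0
SNF(R) diag = [3, 6] → torsion [3, 6]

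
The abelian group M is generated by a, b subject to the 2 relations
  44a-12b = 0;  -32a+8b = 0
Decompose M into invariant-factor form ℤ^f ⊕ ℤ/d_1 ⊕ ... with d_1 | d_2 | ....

Answer: M ≅ ℤ/4 ⊕ ℤ/8

Derivation:
rank_ℚ(R)=2; free=2−2=0
SNF(R) diag = [4, 8] → torsion [4, 8]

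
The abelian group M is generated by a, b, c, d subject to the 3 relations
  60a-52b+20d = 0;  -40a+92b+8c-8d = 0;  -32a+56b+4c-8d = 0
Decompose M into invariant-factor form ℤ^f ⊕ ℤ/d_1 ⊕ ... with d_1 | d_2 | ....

rank_ℚ(R)=3; free=4−3=1
SNF(R) diag = [4, 4, 4] → torsion [4, 4, 4]

Answer: M ≅ ℤ^1 ⊕ ℤ/4 ⊕ ℤ/4 ⊕ ℤ/4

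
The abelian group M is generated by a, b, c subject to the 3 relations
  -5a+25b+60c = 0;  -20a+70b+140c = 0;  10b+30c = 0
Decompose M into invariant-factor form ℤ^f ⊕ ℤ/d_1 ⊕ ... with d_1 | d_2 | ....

Answer: M ≅ ℤ/5 ⊕ ℤ/10 ⊕ ℤ/10

Derivation:
rank_ℚ(R)=3; free=3−3=0
SNF(R) diag = [5, 10, 10] → torsion [5, 10, 10]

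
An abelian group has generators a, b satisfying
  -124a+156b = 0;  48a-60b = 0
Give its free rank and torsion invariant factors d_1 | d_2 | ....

rank_ℚ(R)=2; free=2−2=0
SNF(R) diag = [4, 12] → torsion [4, 12]

Answer: M ≅ ℤ/4 ⊕ ℤ/12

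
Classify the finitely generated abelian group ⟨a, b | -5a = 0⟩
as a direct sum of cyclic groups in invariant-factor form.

Answer: M ≅ ℤ^1 ⊕ ℤ/5

Derivation:
rank_ℚ(R)=1; free=2−1=1
SNF(R) diag = [5] → torsion [5]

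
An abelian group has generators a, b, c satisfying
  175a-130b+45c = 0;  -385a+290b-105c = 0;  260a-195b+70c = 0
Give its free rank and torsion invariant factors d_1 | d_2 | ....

Answer: M ≅ ℤ/5 ⊕ ℤ/5 ⊕ ℤ/10

Derivation:
rank_ℚ(R)=3; free=3−3=0
SNF(R) diag = [5, 5, 10] → torsion [5, 5, 10]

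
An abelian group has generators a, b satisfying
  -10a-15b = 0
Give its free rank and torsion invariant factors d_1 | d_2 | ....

Answer: M ≅ ℤ^1 ⊕ ℤ/5

Derivation:
rank_ℚ(R)=1; free=2−1=1
SNF(R) diag = [5] → torsion [5]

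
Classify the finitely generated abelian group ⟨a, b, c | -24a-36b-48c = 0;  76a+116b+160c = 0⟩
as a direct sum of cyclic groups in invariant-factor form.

Answer: M ≅ ℤ^1 ⊕ ℤ/4 ⊕ ℤ/12

Derivation:
rank_ℚ(R)=2; free=3−2=1
SNF(R) diag = [4, 12] → torsion [4, 12]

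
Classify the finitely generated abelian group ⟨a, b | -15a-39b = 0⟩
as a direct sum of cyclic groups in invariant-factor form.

rank_ℚ(R)=1; free=2−1=1
SNF(R) diag = [3] → torsion [3]

Answer: M ≅ ℤ^1 ⊕ ℤ/3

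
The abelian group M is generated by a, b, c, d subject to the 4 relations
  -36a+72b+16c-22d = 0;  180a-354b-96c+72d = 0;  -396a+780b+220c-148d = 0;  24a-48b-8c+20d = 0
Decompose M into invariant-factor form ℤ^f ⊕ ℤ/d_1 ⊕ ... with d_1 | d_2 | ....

Answer: M ≅ ℤ/2 ⊕ ℤ/6 ⊕ ℤ/12 ⊕ ℤ/24

Derivation:
rank_ℚ(R)=4; free=4−4=0
SNF(R) diag = [2, 6, 12, 24] → torsion [2, 6, 12, 24]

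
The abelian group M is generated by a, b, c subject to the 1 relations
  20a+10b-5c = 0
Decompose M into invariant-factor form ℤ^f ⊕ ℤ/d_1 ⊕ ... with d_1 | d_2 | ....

Answer: M ≅ ℤ^2 ⊕ ℤ/5

Derivation:
rank_ℚ(R)=1; free=3−1=2
SNF(R) diag = [5] → torsion [5]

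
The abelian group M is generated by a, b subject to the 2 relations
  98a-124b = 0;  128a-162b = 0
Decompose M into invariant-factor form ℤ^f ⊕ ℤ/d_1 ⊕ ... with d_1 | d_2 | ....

rank_ℚ(R)=2; free=2−2=0
SNF(R) diag = [2, 2] → torsion [2, 2]

Answer: M ≅ ℤ/2 ⊕ ℤ/2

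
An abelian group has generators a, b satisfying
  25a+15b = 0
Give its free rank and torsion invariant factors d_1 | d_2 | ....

Answer: M ≅ ℤ^1 ⊕ ℤ/5

Derivation:
rank_ℚ(R)=1; free=2−1=1
SNF(R) diag = [5] → torsion [5]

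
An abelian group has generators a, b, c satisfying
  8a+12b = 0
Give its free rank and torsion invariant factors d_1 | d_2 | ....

Answer: M ≅ ℤ^2 ⊕ ℤ/4

Derivation:
rank_ℚ(R)=1; free=3−1=2
SNF(R) diag = [4] → torsion [4]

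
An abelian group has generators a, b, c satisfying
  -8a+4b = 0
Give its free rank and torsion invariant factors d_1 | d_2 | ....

Answer: M ≅ ℤ^2 ⊕ ℤ/4

Derivation:
rank_ℚ(R)=1; free=3−1=2
SNF(R) diag = [4] → torsion [4]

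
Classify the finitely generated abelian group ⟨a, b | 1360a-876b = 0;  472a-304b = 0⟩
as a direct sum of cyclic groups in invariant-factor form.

rank_ℚ(R)=2; free=2−2=0
SNF(R) diag = [4, 8] → torsion [4, 8]

Answer: M ≅ ℤ/4 ⊕ ℤ/8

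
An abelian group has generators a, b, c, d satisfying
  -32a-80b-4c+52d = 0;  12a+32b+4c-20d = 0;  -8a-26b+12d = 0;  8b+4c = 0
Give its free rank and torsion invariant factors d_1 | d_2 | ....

Answer: M ≅ ℤ/2 ⊕ ℤ/4 ⊕ ℤ/4 ⊕ ℤ/4

Derivation:
rank_ℚ(R)=4; free=4−4=0
SNF(R) diag = [2, 4, 4, 4] → torsion [2, 4, 4, 4]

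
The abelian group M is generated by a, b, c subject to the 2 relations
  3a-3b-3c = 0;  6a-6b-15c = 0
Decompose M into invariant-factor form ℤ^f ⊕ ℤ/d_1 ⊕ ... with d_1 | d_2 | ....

Answer: M ≅ ℤ^1 ⊕ ℤ/3 ⊕ ℤ/9

Derivation:
rank_ℚ(R)=2; free=3−2=1
SNF(R) diag = [3, 9] → torsion [3, 9]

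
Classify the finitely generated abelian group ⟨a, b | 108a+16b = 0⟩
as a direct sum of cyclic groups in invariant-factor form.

Answer: M ≅ ℤ^1 ⊕ ℤ/4

Derivation:
rank_ℚ(R)=1; free=2−1=1
SNF(R) diag = [4] → torsion [4]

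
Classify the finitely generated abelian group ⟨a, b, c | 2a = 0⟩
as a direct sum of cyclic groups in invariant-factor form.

Answer: M ≅ ℤ^2 ⊕ ℤ/2

Derivation:
rank_ℚ(R)=1; free=3−1=2
SNF(R) diag = [2] → torsion [2]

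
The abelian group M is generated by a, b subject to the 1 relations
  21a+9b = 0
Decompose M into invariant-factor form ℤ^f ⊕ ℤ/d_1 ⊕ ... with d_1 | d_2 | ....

Answer: M ≅ ℤ^1 ⊕ ℤ/3

Derivation:
rank_ℚ(R)=1; free=2−1=1
SNF(R) diag = [3] → torsion [3]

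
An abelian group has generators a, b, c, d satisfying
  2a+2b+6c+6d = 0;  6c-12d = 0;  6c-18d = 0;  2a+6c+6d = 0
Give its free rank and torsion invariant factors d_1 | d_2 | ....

Answer: M ≅ ℤ/2 ⊕ ℤ/2 ⊕ ℤ/6 ⊕ ℤ/6

Derivation:
rank_ℚ(R)=4; free=4−4=0
SNF(R) diag = [2, 2, 6, 6] → torsion [2, 2, 6, 6]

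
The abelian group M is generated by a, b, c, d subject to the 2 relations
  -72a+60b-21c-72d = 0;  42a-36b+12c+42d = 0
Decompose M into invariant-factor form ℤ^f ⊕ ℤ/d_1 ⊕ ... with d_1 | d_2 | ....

rank_ℚ(R)=2; free=4−2=2
SNF(R) diag = [3, 6] → torsion [3, 6]

Answer: M ≅ ℤ^2 ⊕ ℤ/3 ⊕ ℤ/6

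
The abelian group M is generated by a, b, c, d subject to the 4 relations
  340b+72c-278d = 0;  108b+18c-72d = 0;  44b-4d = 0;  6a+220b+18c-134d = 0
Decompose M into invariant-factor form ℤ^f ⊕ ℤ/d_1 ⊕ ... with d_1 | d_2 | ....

rank_ℚ(R)=4; free=4−4=0
SNF(R) diag = [2, 6, 18, 36] → torsion [2, 6, 18, 36]

Answer: M ≅ ℤ/2 ⊕ ℤ/6 ⊕ ℤ/18 ⊕ ℤ/36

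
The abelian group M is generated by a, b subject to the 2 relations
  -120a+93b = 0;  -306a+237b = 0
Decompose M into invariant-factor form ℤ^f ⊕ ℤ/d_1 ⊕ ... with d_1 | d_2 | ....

Answer: M ≅ ℤ/3 ⊕ ℤ/6

Derivation:
rank_ℚ(R)=2; free=2−2=0
SNF(R) diag = [3, 6] → torsion [3, 6]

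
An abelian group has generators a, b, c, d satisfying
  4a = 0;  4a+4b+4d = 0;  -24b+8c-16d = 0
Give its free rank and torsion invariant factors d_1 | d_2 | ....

rank_ℚ(R)=3; free=4−3=1
SNF(R) diag = [4, 4, 8] → torsion [4, 4, 8]

Answer: M ≅ ℤ^1 ⊕ ℤ/4 ⊕ ℤ/4 ⊕ ℤ/8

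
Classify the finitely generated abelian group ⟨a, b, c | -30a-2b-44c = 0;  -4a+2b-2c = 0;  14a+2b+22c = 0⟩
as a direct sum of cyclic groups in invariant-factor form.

rank_ℚ(R)=3; free=3−3=0
SNF(R) diag = [2, 2, 6] → torsion [2, 2, 6]

Answer: M ≅ ℤ/2 ⊕ ℤ/2 ⊕ ℤ/6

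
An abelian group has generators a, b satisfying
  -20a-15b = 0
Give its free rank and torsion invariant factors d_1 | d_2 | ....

rank_ℚ(R)=1; free=2−1=1
SNF(R) diag = [5] → torsion [5]

Answer: M ≅ ℤ^1 ⊕ ℤ/5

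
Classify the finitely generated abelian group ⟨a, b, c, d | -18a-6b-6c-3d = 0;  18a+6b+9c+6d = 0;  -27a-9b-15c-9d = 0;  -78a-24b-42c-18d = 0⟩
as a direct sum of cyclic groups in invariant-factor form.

Answer: M ≅ ℤ/3 ⊕ ℤ/3 ⊕ ℤ/3 ⊕ ℤ/6

Derivation:
rank_ℚ(R)=4; free=4−4=0
SNF(R) diag = [3, 3, 3, 6] → torsion [3, 3, 3, 6]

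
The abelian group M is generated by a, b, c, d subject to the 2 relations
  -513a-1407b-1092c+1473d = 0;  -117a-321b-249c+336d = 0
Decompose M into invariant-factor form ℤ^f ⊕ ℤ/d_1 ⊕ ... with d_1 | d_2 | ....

rank_ℚ(R)=2; free=4−2=2
SNF(R) diag = [3, 9] → torsion [3, 9]

Answer: M ≅ ℤ^2 ⊕ ℤ/3 ⊕ ℤ/9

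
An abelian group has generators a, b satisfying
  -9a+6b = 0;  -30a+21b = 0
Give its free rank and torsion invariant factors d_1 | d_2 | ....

rank_ℚ(R)=2; free=2−2=0
SNF(R) diag = [3, 3] → torsion [3, 3]

Answer: M ≅ ℤ/3 ⊕ ℤ/3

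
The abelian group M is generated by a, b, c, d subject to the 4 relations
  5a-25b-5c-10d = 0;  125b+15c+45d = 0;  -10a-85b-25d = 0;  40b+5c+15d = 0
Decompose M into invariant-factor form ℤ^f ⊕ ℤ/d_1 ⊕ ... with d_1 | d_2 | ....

rank_ℚ(R)=4; free=4−4=0
SNF(R) diag = [5, 5, 5, 15] → torsion [5, 5, 5, 15]

Answer: M ≅ ℤ/5 ⊕ ℤ/5 ⊕ ℤ/5 ⊕ ℤ/15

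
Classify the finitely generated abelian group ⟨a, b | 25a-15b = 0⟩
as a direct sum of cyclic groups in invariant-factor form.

rank_ℚ(R)=1; free=2−1=1
SNF(R) diag = [5] → torsion [5]

Answer: M ≅ ℤ^1 ⊕ ℤ/5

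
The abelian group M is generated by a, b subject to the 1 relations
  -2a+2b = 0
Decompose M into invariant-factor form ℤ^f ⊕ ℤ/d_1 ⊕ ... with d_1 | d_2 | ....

rank_ℚ(R)=1; free=2−1=1
SNF(R) diag = [2] → torsion [2]

Answer: M ≅ ℤ^1 ⊕ ℤ/2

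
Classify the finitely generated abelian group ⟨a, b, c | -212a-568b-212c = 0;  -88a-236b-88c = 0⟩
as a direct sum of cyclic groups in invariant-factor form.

Answer: M ≅ ℤ^1 ⊕ ℤ/4 ⊕ ℤ/12

Derivation:
rank_ℚ(R)=2; free=3−2=1
SNF(R) diag = [4, 12] → torsion [4, 12]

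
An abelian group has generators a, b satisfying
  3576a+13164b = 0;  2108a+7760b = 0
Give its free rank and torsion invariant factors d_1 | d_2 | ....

Answer: M ≅ ℤ/4 ⊕ ℤ/12

Derivation:
rank_ℚ(R)=2; free=2−2=0
SNF(R) diag = [4, 12] → torsion [4, 12]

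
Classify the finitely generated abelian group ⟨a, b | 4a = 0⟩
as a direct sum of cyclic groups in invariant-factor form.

Answer: M ≅ ℤ^1 ⊕ ℤ/4

Derivation:
rank_ℚ(R)=1; free=2−1=1
SNF(R) diag = [4] → torsion [4]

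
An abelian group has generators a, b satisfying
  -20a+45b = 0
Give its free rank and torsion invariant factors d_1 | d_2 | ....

Answer: M ≅ ℤ^1 ⊕ ℤ/5

Derivation:
rank_ℚ(R)=1; free=2−1=1
SNF(R) diag = [5] → torsion [5]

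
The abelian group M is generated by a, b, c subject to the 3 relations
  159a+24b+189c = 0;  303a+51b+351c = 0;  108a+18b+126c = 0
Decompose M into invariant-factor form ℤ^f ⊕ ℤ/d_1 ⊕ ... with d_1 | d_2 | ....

rank_ℚ(R)=3; free=3−3=0
SNF(R) diag = [3, 9, 18] → torsion [3, 9, 18]

Answer: M ≅ ℤ/3 ⊕ ℤ/9 ⊕ ℤ/18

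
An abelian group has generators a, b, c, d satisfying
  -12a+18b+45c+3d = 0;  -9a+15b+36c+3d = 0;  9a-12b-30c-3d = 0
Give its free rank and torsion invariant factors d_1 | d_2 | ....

rank_ℚ(R)=3; free=4−3=1
SNF(R) diag = [3, 3, 3] → torsion [3, 3, 3]

Answer: M ≅ ℤ^1 ⊕ ℤ/3 ⊕ ℤ/3 ⊕ ℤ/3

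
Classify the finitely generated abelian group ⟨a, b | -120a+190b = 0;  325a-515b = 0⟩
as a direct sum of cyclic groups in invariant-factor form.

Answer: M ≅ ℤ/5 ⊕ ℤ/10

Derivation:
rank_ℚ(R)=2; free=2−2=0
SNF(R) diag = [5, 10] → torsion [5, 10]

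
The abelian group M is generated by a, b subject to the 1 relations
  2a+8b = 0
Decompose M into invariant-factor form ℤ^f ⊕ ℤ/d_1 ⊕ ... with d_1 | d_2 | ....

Answer: M ≅ ℤ^1 ⊕ ℤ/2

Derivation:
rank_ℚ(R)=1; free=2−1=1
SNF(R) diag = [2] → torsion [2]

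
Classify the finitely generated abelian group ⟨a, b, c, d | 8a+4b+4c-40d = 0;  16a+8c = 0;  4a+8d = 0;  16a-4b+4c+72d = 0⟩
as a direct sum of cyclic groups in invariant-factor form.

Answer: M ≅ ℤ/4 ⊕ ℤ/4 ⊕ ℤ/8 ⊕ ℤ/16

Derivation:
rank_ℚ(R)=4; free=4−4=0
SNF(R) diag = [4, 4, 8, 16] → torsion [4, 4, 8, 16]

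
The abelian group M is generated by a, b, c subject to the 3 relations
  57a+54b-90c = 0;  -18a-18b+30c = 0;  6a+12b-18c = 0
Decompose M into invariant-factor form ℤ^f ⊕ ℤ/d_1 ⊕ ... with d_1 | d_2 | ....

Answer: M ≅ ℤ/3 ⊕ ℤ/6 ⊕ ℤ/6

Derivation:
rank_ℚ(R)=3; free=3−3=0
SNF(R) diag = [3, 6, 6] → torsion [3, 6, 6]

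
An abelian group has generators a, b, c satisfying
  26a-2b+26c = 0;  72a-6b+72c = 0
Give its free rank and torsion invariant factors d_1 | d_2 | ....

rank_ℚ(R)=2; free=3−2=1
SNF(R) diag = [2, 6] → torsion [2, 6]

Answer: M ≅ ℤ^1 ⊕ ℤ/2 ⊕ ℤ/6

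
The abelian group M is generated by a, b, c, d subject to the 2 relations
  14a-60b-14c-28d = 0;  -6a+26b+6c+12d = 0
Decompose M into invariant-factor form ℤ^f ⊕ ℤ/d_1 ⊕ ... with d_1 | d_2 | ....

rank_ℚ(R)=2; free=4−2=2
SNF(R) diag = [2, 2] → torsion [2, 2]

Answer: M ≅ ℤ^2 ⊕ ℤ/2 ⊕ ℤ/2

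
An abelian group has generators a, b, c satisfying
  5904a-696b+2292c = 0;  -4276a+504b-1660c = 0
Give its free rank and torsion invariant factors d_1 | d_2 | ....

Answer: M ≅ ℤ^1 ⊕ ℤ/4 ⊕ ℤ/12

Derivation:
rank_ℚ(R)=2; free=3−2=1
SNF(R) diag = [4, 12] → torsion [4, 12]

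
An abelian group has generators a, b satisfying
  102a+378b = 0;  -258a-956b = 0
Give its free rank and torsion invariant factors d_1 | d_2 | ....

Answer: M ≅ ℤ/2 ⊕ ℤ/6

Derivation:
rank_ℚ(R)=2; free=2−2=0
SNF(R) diag = [2, 6] → torsion [2, 6]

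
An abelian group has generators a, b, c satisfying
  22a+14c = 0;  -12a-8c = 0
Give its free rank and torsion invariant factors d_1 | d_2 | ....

Answer: M ≅ ℤ^1 ⊕ ℤ/2 ⊕ ℤ/4

Derivation:
rank_ℚ(R)=2; free=3−2=1
SNF(R) diag = [2, 4] → torsion [2, 4]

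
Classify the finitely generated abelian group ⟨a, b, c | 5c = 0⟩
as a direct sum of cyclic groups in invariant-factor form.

rank_ℚ(R)=1; free=3−1=2
SNF(R) diag = [5] → torsion [5]

Answer: M ≅ ℤ^2 ⊕ ℤ/5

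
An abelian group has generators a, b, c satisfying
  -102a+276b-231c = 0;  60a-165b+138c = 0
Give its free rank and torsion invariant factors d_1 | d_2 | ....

Answer: M ≅ ℤ^1 ⊕ ℤ/3 ⊕ ℤ/9

Derivation:
rank_ℚ(R)=2; free=3−2=1
SNF(R) diag = [3, 9] → torsion [3, 9]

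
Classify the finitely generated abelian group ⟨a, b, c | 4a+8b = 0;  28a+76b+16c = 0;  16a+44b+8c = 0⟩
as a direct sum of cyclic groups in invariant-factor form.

rank_ℚ(R)=3; free=3−3=0
SNF(R) diag = [4, 4, 8] → torsion [4, 4, 8]

Answer: M ≅ ℤ/4 ⊕ ℤ/4 ⊕ ℤ/8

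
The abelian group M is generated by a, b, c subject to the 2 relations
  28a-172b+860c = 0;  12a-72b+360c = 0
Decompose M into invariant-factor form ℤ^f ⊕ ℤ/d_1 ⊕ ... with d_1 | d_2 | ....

Answer: M ≅ ℤ^1 ⊕ ℤ/4 ⊕ ℤ/12

Derivation:
rank_ℚ(R)=2; free=3−2=1
SNF(R) diag = [4, 12] → torsion [4, 12]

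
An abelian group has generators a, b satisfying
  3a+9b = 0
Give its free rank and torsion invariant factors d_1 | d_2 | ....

rank_ℚ(R)=1; free=2−1=1
SNF(R) diag = [3] → torsion [3]

Answer: M ≅ ℤ^1 ⊕ ℤ/3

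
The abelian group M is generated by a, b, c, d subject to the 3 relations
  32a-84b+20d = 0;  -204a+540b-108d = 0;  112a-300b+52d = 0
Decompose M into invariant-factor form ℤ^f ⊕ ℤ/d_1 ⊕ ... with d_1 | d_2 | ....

Answer: M ≅ ℤ^1 ⊕ ℤ/4 ⊕ ℤ/12 ⊕ ℤ/24

Derivation:
rank_ℚ(R)=3; free=4−3=1
SNF(R) diag = [4, 12, 24] → torsion [4, 12, 24]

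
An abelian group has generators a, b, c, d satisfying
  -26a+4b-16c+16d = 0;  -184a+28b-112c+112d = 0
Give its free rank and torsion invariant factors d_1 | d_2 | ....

Answer: M ≅ ℤ^2 ⊕ ℤ/2 ⊕ ℤ/4

Derivation:
rank_ℚ(R)=2; free=4−2=2
SNF(R) diag = [2, 4] → torsion [2, 4]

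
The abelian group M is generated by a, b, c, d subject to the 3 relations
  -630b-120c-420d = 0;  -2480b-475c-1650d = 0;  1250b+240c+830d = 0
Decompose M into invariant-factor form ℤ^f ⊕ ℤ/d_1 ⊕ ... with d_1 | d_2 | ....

Answer: M ≅ ℤ^1 ⊕ ℤ/5 ⊕ ℤ/10 ⊕ ℤ/30

Derivation:
rank_ℚ(R)=3; free=4−3=1
SNF(R) diag = [5, 10, 30] → torsion [5, 10, 30]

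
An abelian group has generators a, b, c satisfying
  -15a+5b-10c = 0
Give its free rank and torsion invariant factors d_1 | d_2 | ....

Answer: M ≅ ℤ^2 ⊕ ℤ/5

Derivation:
rank_ℚ(R)=1; free=3−1=2
SNF(R) diag = [5] → torsion [5]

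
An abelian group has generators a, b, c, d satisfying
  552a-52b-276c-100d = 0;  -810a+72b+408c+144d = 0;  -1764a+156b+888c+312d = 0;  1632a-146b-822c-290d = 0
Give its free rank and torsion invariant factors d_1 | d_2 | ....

rank_ℚ(R)=4; free=4−4=0
SNF(R) diag = [2, 6, 12, 24] → torsion [2, 6, 12, 24]

Answer: M ≅ ℤ/2 ⊕ ℤ/6 ⊕ ℤ/12 ⊕ ℤ/24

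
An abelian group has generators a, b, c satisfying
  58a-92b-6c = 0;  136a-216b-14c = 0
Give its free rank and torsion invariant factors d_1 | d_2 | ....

Answer: M ≅ ℤ^1 ⊕ ℤ/2 ⊕ ℤ/2

Derivation:
rank_ℚ(R)=2; free=3−2=1
SNF(R) diag = [2, 2] → torsion [2, 2]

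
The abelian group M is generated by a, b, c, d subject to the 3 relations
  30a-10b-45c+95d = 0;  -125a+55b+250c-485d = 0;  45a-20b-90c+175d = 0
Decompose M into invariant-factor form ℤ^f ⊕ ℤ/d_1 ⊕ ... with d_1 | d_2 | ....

Answer: M ≅ ℤ^1 ⊕ ℤ/5 ⊕ ℤ/5 ⊕ ℤ/15

Derivation:
rank_ℚ(R)=3; free=4−3=1
SNF(R) diag = [5, 5, 15] → torsion [5, 5, 15]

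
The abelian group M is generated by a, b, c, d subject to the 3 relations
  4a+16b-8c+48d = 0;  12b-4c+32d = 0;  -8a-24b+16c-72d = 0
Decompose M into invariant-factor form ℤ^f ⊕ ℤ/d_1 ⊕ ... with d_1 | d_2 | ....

rank_ℚ(R)=3; free=4−3=1
SNF(R) diag = [4, 4, 8] → torsion [4, 4, 8]

Answer: M ≅ ℤ^1 ⊕ ℤ/4 ⊕ ℤ/4 ⊕ ℤ/8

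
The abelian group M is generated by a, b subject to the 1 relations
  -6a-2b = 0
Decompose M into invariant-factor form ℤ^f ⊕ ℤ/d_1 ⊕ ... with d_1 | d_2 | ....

rank_ℚ(R)=1; free=2−1=1
SNF(R) diag = [2] → torsion [2]

Answer: M ≅ ℤ^1 ⊕ ℤ/2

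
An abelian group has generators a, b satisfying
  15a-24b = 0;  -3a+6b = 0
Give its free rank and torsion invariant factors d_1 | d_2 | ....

Answer: M ≅ ℤ/3 ⊕ ℤ/6

Derivation:
rank_ℚ(R)=2; free=2−2=0
SNF(R) diag = [3, 6] → torsion [3, 6]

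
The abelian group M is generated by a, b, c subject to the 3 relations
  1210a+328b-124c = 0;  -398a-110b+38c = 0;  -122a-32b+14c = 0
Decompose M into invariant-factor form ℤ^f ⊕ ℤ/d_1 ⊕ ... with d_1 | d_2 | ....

rank_ℚ(R)=3; free=3−3=0
SNF(R) diag = [2, 6, 18] → torsion [2, 6, 18]

Answer: M ≅ ℤ/2 ⊕ ℤ/6 ⊕ ℤ/18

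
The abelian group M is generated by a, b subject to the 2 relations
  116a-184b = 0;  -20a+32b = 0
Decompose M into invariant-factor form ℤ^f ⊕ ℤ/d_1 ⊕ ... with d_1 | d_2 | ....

rank_ℚ(R)=2; free=2−2=0
SNF(R) diag = [4, 8] → torsion [4, 8]

Answer: M ≅ ℤ/4 ⊕ ℤ/8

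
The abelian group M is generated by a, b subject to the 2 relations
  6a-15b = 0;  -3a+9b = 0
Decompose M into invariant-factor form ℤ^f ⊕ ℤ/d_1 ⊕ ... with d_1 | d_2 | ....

rank_ℚ(R)=2; free=2−2=0
SNF(R) diag = [3, 3] → torsion [3, 3]

Answer: M ≅ ℤ/3 ⊕ ℤ/3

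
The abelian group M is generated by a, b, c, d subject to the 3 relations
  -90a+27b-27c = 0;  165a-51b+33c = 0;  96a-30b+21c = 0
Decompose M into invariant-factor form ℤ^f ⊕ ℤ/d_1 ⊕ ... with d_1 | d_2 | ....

rank_ℚ(R)=3; free=4−3=1
SNF(R) diag = [3, 9, 27] → torsion [3, 9, 27]

Answer: M ≅ ℤ^1 ⊕ ℤ/3 ⊕ ℤ/9 ⊕ ℤ/27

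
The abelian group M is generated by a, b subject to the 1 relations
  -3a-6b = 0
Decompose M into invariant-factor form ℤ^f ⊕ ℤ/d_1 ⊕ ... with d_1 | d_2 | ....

rank_ℚ(R)=1; free=2−1=1
SNF(R) diag = [3] → torsion [3]

Answer: M ≅ ℤ^1 ⊕ ℤ/3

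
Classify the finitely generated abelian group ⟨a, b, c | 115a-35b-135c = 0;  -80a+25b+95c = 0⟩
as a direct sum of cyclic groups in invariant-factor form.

Answer: M ≅ ℤ^1 ⊕ ℤ/5 ⊕ ℤ/5

Derivation:
rank_ℚ(R)=2; free=3−2=1
SNF(R) diag = [5, 5] → torsion [5, 5]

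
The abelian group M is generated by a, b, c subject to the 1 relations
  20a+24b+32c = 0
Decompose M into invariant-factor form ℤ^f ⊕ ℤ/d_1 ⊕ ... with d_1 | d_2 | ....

Answer: M ≅ ℤ^2 ⊕ ℤ/4

Derivation:
rank_ℚ(R)=1; free=3−1=2
SNF(R) diag = [4] → torsion [4]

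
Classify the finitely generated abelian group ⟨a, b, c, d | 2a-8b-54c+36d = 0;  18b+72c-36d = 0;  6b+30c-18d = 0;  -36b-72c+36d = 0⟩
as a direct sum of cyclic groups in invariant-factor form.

Answer: M ≅ ℤ/2 ⊕ ℤ/6 ⊕ ℤ/18 ⊕ ℤ/36

Derivation:
rank_ℚ(R)=4; free=4−4=0
SNF(R) diag = [2, 6, 18, 36] → torsion [2, 6, 18, 36]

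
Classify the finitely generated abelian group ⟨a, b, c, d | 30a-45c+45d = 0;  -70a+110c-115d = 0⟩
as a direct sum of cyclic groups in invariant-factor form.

rank_ℚ(R)=2; free=4−2=2
SNF(R) diag = [5, 15] → torsion [5, 15]

Answer: M ≅ ℤ^2 ⊕ ℤ/5 ⊕ ℤ/15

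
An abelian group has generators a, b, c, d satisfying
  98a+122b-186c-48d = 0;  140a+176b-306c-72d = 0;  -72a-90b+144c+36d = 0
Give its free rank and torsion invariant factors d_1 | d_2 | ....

Answer: M ≅ ℤ^1 ⊕ ℤ/2 ⊕ ℤ/6 ⊕ ℤ/18

Derivation:
rank_ℚ(R)=3; free=4−3=1
SNF(R) diag = [2, 6, 18] → torsion [2, 6, 18]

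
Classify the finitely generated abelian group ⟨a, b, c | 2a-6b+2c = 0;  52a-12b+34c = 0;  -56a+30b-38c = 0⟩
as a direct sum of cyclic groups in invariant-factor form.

Answer: M ≅ ℤ/2 ⊕ ℤ/6 ⊕ ℤ/18

Derivation:
rank_ℚ(R)=3; free=3−3=0
SNF(R) diag = [2, 6, 18] → torsion [2, 6, 18]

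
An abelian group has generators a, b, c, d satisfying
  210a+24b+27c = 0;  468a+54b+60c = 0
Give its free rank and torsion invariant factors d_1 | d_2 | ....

rank_ℚ(R)=2; free=4−2=2
SNF(R) diag = [3, 6] → torsion [3, 6]

Answer: M ≅ ℤ^2 ⊕ ℤ/3 ⊕ ℤ/6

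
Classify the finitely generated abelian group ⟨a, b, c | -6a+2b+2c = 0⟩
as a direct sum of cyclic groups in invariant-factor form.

rank_ℚ(R)=1; free=3−1=2
SNF(R) diag = [2] → torsion [2]

Answer: M ≅ ℤ^2 ⊕ ℤ/2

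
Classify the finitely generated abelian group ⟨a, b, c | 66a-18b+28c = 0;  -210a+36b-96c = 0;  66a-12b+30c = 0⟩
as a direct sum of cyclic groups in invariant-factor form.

rank_ℚ(R)=3; free=3−3=0
SNF(R) diag = [2, 6, 6] → torsion [2, 6, 6]

Answer: M ≅ ℤ/2 ⊕ ℤ/6 ⊕ ℤ/6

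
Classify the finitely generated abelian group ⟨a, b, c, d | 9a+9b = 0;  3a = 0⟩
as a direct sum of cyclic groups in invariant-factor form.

Answer: M ≅ ℤ^2 ⊕ ℤ/3 ⊕ ℤ/9

Derivation:
rank_ℚ(R)=2; free=4−2=2
SNF(R) diag = [3, 9] → torsion [3, 9]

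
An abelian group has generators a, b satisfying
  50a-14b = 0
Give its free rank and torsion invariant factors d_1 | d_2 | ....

rank_ℚ(R)=1; free=2−1=1
SNF(R) diag = [2] → torsion [2]

Answer: M ≅ ℤ^1 ⊕ ℤ/2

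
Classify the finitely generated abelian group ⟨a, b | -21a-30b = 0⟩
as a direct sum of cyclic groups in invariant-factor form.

Answer: M ≅ ℤ^1 ⊕ ℤ/3

Derivation:
rank_ℚ(R)=1; free=2−1=1
SNF(R) diag = [3] → torsion [3]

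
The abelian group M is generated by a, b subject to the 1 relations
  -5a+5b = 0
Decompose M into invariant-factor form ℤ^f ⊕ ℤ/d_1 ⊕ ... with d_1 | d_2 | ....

Answer: M ≅ ℤ^1 ⊕ ℤ/5

Derivation:
rank_ℚ(R)=1; free=2−1=1
SNF(R) diag = [5] → torsion [5]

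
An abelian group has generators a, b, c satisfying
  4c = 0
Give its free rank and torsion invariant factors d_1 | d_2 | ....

rank_ℚ(R)=1; free=3−1=2
SNF(R) diag = [4] → torsion [4]

Answer: M ≅ ℤ^2 ⊕ ℤ/4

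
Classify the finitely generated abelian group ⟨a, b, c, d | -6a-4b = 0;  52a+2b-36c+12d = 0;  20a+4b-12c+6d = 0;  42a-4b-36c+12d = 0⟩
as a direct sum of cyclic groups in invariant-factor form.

rank_ℚ(R)=4; free=4−4=0
SNF(R) diag = [2, 2, 6, 12] → torsion [2, 2, 6, 12]

Answer: M ≅ ℤ/2 ⊕ ℤ/2 ⊕ ℤ/6 ⊕ ℤ/12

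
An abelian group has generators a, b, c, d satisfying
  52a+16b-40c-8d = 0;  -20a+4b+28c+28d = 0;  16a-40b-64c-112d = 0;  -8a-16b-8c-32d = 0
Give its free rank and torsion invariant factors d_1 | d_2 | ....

rank_ℚ(R)=4; free=4−4=0
SNF(R) diag = [4, 4, 8, 8] → torsion [4, 4, 8, 8]

Answer: M ≅ ℤ/4 ⊕ ℤ/4 ⊕ ℤ/8 ⊕ ℤ/8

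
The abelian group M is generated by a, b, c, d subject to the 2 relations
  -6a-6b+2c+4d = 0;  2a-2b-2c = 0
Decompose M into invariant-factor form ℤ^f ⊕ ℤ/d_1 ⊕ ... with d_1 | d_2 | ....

Answer: M ≅ ℤ^2 ⊕ ℤ/2 ⊕ ℤ/4

Derivation:
rank_ℚ(R)=2; free=4−2=2
SNF(R) diag = [2, 4] → torsion [2, 4]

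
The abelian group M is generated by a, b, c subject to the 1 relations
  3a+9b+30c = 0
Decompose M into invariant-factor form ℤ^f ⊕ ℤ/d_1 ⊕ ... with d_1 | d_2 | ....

Answer: M ≅ ℤ^2 ⊕ ℤ/3

Derivation:
rank_ℚ(R)=1; free=3−1=2
SNF(R) diag = [3] → torsion [3]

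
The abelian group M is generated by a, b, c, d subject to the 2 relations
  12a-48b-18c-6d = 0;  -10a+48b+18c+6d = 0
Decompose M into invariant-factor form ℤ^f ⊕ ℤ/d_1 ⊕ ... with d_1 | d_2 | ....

rank_ℚ(R)=2; free=4−2=2
SNF(R) diag = [2, 6] → torsion [2, 6]

Answer: M ≅ ℤ^2 ⊕ ℤ/2 ⊕ ℤ/6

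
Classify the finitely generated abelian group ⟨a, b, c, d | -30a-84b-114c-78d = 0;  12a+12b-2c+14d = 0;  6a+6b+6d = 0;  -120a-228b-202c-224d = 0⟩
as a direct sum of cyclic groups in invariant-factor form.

Answer: M ≅ ℤ/2 ⊕ ℤ/6 ⊕ ℤ/18 ⊕ ℤ/54

Derivation:
rank_ℚ(R)=4; free=4−4=0
SNF(R) diag = [2, 6, 18, 54] → torsion [2, 6, 18, 54]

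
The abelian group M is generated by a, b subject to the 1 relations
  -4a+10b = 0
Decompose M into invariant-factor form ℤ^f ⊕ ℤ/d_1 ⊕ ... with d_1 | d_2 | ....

rank_ℚ(R)=1; free=2−1=1
SNF(R) diag = [2] → torsion [2]

Answer: M ≅ ℤ^1 ⊕ ℤ/2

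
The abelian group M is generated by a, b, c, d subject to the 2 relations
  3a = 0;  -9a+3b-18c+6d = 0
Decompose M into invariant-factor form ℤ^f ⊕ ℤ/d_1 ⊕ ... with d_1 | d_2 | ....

Answer: M ≅ ℤ^2 ⊕ ℤ/3 ⊕ ℤ/3

Derivation:
rank_ℚ(R)=2; free=4−2=2
SNF(R) diag = [3, 3] → torsion [3, 3]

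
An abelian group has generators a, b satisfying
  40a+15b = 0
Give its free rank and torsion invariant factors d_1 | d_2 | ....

Answer: M ≅ ℤ^1 ⊕ ℤ/5

Derivation:
rank_ℚ(R)=1; free=2−1=1
SNF(R) diag = [5] → torsion [5]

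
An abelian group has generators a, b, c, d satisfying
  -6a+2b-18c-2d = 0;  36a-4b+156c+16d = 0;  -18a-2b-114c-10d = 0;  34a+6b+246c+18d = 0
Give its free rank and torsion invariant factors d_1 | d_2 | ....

rank_ℚ(R)=4; free=4−4=0
SNF(R) diag = [2, 4, 12, 12] → torsion [2, 4, 12, 12]

Answer: M ≅ ℤ/2 ⊕ ℤ/4 ⊕ ℤ/12 ⊕ ℤ/12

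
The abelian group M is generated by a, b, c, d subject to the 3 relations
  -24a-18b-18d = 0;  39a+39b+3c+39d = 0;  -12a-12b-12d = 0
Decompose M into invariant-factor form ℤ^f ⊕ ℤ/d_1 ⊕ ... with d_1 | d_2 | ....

Answer: M ≅ ℤ^1 ⊕ ℤ/3 ⊕ ℤ/6 ⊕ ℤ/12

Derivation:
rank_ℚ(R)=3; free=4−3=1
SNF(R) diag = [3, 6, 12] → torsion [3, 6, 12]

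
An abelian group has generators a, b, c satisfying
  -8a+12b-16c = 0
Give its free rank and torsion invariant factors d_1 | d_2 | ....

rank_ℚ(R)=1; free=3−1=2
SNF(R) diag = [4] → torsion [4]

Answer: M ≅ ℤ^2 ⊕ ℤ/4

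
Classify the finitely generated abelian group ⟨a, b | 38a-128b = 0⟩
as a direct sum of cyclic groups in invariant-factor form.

Answer: M ≅ ℤ^1 ⊕ ℤ/2

Derivation:
rank_ℚ(R)=1; free=2−1=1
SNF(R) diag = [2] → torsion [2]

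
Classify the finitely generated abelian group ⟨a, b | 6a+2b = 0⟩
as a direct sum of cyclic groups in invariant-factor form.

Answer: M ≅ ℤ^1 ⊕ ℤ/2

Derivation:
rank_ℚ(R)=1; free=2−1=1
SNF(R) diag = [2] → torsion [2]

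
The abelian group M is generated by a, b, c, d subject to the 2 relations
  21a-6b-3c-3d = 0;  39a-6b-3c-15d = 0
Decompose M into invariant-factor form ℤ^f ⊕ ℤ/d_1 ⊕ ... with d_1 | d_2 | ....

rank_ℚ(R)=2; free=4−2=2
SNF(R) diag = [3, 6] → torsion [3, 6]

Answer: M ≅ ℤ^2 ⊕ ℤ/3 ⊕ ℤ/6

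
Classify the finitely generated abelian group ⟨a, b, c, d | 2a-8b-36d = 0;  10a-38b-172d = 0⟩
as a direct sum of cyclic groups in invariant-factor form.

Answer: M ≅ ℤ^2 ⊕ ℤ/2 ⊕ ℤ/2

Derivation:
rank_ℚ(R)=2; free=4−2=2
SNF(R) diag = [2, 2] → torsion [2, 2]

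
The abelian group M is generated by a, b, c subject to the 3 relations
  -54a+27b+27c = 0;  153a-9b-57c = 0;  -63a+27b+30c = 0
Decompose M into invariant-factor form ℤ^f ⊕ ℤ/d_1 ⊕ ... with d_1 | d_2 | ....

Answer: M ≅ ℤ/3 ⊕ ℤ/9 ⊕ ℤ/27

Derivation:
rank_ℚ(R)=3; free=3−3=0
SNF(R) diag = [3, 9, 27] → torsion [3, 9, 27]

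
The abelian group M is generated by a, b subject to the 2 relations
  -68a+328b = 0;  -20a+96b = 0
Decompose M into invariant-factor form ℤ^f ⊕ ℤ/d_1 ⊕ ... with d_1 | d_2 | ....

rank_ℚ(R)=2; free=2−2=0
SNF(R) diag = [4, 8] → torsion [4, 8]

Answer: M ≅ ℤ/4 ⊕ ℤ/8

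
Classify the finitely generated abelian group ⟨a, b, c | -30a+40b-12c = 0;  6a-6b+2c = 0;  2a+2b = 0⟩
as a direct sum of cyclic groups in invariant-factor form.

Answer: M ≅ ℤ/2 ⊕ ℤ/2 ⊕ ℤ/2

Derivation:
rank_ℚ(R)=3; free=3−3=0
SNF(R) diag = [2, 2, 2] → torsion [2, 2, 2]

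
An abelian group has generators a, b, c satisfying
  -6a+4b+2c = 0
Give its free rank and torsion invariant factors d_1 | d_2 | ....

Answer: M ≅ ℤ^2 ⊕ ℤ/2

Derivation:
rank_ℚ(R)=1; free=3−1=2
SNF(R) diag = [2] → torsion [2]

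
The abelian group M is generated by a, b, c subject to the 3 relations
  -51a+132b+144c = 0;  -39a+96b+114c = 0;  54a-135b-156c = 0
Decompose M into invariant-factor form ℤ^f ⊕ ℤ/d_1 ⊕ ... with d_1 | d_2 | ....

Answer: M ≅ ℤ/3 ⊕ ℤ/3 ⊕ ℤ/6

Derivation:
rank_ℚ(R)=3; free=3−3=0
SNF(R) diag = [3, 3, 6] → torsion [3, 3, 6]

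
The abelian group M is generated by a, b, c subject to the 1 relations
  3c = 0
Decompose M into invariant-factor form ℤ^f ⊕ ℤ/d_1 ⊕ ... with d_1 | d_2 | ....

Answer: M ≅ ℤ^2 ⊕ ℤ/3

Derivation:
rank_ℚ(R)=1; free=3−1=2
SNF(R) diag = [3] → torsion [3]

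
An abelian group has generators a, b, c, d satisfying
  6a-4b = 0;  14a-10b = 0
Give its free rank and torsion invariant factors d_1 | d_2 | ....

rank_ℚ(R)=2; free=4−2=2
SNF(R) diag = [2, 2] → torsion [2, 2]

Answer: M ≅ ℤ^2 ⊕ ℤ/2 ⊕ ℤ/2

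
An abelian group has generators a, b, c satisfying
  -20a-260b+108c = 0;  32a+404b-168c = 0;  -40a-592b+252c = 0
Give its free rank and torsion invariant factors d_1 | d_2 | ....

Answer: M ≅ ℤ/4 ⊕ ℤ/12 ⊕ ℤ/36

Derivation:
rank_ℚ(R)=3; free=3−3=0
SNF(R) diag = [4, 12, 36] → torsion [4, 12, 36]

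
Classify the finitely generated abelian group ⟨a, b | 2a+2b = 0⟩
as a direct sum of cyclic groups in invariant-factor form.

Answer: M ≅ ℤ^1 ⊕ ℤ/2

Derivation:
rank_ℚ(R)=1; free=2−1=1
SNF(R) diag = [2] → torsion [2]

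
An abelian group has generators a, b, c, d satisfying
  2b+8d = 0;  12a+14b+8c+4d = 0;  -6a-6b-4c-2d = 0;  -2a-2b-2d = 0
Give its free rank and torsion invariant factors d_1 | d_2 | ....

Answer: M ≅ ℤ/2 ⊕ ℤ/2 ⊕ ℤ/4 ⊕ ℤ/8

Derivation:
rank_ℚ(R)=4; free=4−4=0
SNF(R) diag = [2, 2, 4, 8] → torsion [2, 2, 4, 8]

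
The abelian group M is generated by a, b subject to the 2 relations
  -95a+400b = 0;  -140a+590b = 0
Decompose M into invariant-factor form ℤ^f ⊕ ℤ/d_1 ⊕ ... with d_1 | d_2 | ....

Answer: M ≅ ℤ/5 ⊕ ℤ/10

Derivation:
rank_ℚ(R)=2; free=2−2=0
SNF(R) diag = [5, 10] → torsion [5, 10]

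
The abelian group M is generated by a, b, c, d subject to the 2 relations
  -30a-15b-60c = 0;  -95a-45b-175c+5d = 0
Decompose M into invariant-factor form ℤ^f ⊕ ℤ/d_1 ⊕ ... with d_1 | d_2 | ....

Answer: M ≅ ℤ^2 ⊕ ℤ/5 ⊕ ℤ/15

Derivation:
rank_ℚ(R)=2; free=4−2=2
SNF(R) diag = [5, 15] → torsion [5, 15]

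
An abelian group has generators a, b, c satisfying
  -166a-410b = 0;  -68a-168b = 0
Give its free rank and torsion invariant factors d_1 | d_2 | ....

rank_ℚ(R)=2; free=3−2=1
SNF(R) diag = [2, 4] → torsion [2, 4]

Answer: M ≅ ℤ^1 ⊕ ℤ/2 ⊕ ℤ/4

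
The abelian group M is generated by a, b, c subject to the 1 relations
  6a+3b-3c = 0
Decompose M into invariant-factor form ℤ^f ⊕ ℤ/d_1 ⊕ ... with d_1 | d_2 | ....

Answer: M ≅ ℤ^2 ⊕ ℤ/3

Derivation:
rank_ℚ(R)=1; free=3−1=2
SNF(R) diag = [3] → torsion [3]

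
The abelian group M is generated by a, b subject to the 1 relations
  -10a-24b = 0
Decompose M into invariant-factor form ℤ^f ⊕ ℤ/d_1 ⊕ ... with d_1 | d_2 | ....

rank_ℚ(R)=1; free=2−1=1
SNF(R) diag = [2] → torsion [2]

Answer: M ≅ ℤ^1 ⊕ ℤ/2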